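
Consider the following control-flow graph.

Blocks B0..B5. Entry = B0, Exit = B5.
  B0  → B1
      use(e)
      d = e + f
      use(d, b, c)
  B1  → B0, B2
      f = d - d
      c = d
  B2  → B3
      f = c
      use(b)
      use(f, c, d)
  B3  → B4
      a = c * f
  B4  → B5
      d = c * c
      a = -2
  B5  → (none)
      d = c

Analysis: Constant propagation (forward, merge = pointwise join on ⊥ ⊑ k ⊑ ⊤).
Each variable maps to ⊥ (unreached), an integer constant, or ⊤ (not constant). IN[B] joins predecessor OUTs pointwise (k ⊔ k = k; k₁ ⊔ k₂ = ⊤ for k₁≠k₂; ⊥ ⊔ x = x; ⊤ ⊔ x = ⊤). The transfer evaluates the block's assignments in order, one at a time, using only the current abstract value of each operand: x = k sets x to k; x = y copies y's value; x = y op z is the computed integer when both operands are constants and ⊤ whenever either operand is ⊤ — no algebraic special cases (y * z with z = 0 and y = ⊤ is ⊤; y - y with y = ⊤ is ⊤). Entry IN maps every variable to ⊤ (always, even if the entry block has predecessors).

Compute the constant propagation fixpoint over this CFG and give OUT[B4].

Fixpoint table:
  B0: | IN=(all ⊤) | OUT=(all ⊤)
  B1: | IN=(all ⊤) | OUT=(all ⊤)
  B2: | IN=(all ⊤) | OUT=(all ⊤)
  B3: | IN=(all ⊤) | OUT=(all ⊤)
  B4: | IN=(all ⊤) | OUT={a:-2; rest ⊤}
  B5: | IN={a:-2; rest ⊤} | OUT={a:-2; rest ⊤}

Merge at B4: IN[B4] = OUT[B3] = {a: ⊤, b: ⊤, c: ⊤, d: ⊤, e: ⊤, f: ⊤}
Applying B4's transfer function to that IN value gives OUT[B4] (row B4 above).

Answer: {a: -2, b: ⊤, c: ⊤, d: ⊤, e: ⊤, f: ⊤}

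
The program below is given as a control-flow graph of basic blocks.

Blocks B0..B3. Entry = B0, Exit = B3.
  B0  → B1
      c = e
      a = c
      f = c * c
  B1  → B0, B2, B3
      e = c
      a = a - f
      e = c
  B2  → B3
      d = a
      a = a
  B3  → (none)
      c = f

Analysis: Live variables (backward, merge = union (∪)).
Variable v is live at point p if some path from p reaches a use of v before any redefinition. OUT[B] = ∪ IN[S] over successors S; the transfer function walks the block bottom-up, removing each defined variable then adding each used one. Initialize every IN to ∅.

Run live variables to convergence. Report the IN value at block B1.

Per-block solution:
  B0: | IN={e} | OUT={a, c, f}
  B1: | IN={a, c, f} | OUT={a, e, f}
  B2: | IN={a, f} | OUT={f}
  B3: | IN={f} | OUT={}

Merge at B1: OUT[B1] = IN[B0] ⊔ IN[B2] ⊔ IN[B3] = {a, e, f}
Applying B1's transfer function to that OUT value gives IN[B1] (row B1 above).

Answer: {a, c, f}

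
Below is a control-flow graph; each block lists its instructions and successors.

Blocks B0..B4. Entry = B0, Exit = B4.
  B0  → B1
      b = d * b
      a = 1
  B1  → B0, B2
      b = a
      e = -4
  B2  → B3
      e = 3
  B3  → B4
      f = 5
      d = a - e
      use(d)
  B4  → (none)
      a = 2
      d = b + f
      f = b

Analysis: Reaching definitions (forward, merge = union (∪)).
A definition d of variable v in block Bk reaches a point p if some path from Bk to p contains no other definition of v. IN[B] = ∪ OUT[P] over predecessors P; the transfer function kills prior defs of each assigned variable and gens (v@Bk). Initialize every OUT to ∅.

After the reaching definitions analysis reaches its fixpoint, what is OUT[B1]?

Converged values:
  B0:  IN={a@B0, b@B1, e@B1}  OUT={a@B0, b@B0, e@B1}
  B1:  IN={a@B0, b@B0, e@B1}  OUT={a@B0, b@B1, e@B1}
  B2:  IN={a@B0, b@B1, e@B1}  OUT={a@B0, b@B1, e@B2}
  B3:  IN={a@B0, b@B1, e@B2}  OUT={a@B0, b@B1, d@B3, e@B2, f@B3}
  B4:  IN={a@B0, b@B1, d@B3, e@B2, f@B3}  OUT={a@B4, b@B1, d@B4, e@B2, f@B4}

Merge at B1: IN[B1] = OUT[B0] = {a@B0, b@B0, e@B1}
Applying B1's transfer function to that IN value gives OUT[B1] (row B1 above).

Answer: {a@B0, b@B1, e@B1}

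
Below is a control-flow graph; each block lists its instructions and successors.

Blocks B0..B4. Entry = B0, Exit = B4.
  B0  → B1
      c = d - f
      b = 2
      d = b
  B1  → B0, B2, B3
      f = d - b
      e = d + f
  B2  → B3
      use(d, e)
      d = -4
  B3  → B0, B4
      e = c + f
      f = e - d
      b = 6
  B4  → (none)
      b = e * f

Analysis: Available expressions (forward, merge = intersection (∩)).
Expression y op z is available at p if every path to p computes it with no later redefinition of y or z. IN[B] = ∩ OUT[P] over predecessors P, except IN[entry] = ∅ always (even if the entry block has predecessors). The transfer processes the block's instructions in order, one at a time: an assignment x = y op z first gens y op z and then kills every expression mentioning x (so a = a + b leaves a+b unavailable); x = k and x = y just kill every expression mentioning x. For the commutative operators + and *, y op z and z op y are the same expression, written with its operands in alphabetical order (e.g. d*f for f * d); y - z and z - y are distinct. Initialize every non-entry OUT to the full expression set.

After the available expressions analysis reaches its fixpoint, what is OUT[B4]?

Fixpoint table:
  B0:   IN={}   OUT={}
  B1:   IN={}   OUT={d+f, d-b}
  B2:   IN={d+f, d-b}   OUT={}
  B3:   IN={}   OUT={e-d}
  B4:   IN={e-d}   OUT={e*f, e-d}

Merge at B4: IN[B4] = OUT[B3] = {e-d}
Applying B4's transfer function to that IN value gives OUT[B4] (row B4 above).

Answer: {e*f, e-d}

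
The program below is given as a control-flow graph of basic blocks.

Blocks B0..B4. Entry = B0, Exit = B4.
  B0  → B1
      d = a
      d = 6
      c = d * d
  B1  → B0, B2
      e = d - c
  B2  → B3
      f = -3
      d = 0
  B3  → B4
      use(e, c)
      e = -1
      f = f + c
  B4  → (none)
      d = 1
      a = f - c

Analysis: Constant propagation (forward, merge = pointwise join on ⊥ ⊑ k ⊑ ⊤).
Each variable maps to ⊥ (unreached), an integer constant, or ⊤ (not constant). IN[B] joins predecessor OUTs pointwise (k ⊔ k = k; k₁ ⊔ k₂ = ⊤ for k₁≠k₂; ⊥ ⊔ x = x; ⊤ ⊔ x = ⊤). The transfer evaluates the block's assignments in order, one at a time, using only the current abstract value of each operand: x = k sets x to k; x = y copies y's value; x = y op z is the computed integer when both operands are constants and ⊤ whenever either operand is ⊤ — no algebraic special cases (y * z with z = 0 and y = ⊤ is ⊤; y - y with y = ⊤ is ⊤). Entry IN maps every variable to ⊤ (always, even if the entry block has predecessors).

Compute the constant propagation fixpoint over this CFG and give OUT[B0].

Answer: {a: ⊤, b: ⊤, c: 36, d: 6, e: ⊤, f: ⊤}

Trace:
Fixpoint table:
  B0:  IN=(all ⊤)  OUT={c:36, d:6; rest ⊤}
  B1:  IN={c:36, d:6; rest ⊤}  OUT={c:36, d:6, e:-30; rest ⊤}
  B2:  IN={c:36, d:6, e:-30; rest ⊤}  OUT={c:36, d:0, e:-30, f:-3; rest ⊤}
  B3:  IN={c:36, d:0, e:-30, f:-3; rest ⊤}  OUT={c:36, d:0, e:-1, f:33; rest ⊤}
  B4:  IN={c:36, d:0, e:-1, f:33; rest ⊤}  OUT={a:-3, c:36, d:1, e:-1, f:33; rest ⊤}

Merge at B0 (entry node, so the boundary value (all ⊤) is joined with the incoming edge(s)): IN[B0] = (all ⊤) ⊔ OUT[B1] = {a: ⊤, b: ⊤, c: ⊤, d: ⊤, e: ⊤, f: ⊤}
Applying B0's transfer function to that IN value gives OUT[B0] (row B0 above).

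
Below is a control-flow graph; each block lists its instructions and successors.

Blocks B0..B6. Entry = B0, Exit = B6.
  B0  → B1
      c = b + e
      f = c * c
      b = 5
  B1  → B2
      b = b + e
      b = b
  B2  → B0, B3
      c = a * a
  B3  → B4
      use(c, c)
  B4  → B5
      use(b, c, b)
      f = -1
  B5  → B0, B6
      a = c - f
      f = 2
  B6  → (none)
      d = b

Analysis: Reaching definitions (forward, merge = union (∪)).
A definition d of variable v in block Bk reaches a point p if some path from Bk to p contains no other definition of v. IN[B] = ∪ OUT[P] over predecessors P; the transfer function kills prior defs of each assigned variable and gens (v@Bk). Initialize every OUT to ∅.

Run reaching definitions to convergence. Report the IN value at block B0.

Per-block solution:
  B0:  IN={a@B5, b@B1, c@B2, f@B0, f@B5}  OUT={a@B5, b@B0, c@B0, f@B0}
  B1:  IN={a@B5, b@B0, c@B0, f@B0}  OUT={a@B5, b@B1, c@B0, f@B0}
  B2:  IN={a@B5, b@B1, c@B0, f@B0}  OUT={a@B5, b@B1, c@B2, f@B0}
  B3:  IN={a@B5, b@B1, c@B2, f@B0}  OUT={a@B5, b@B1, c@B2, f@B0}
  B4:  IN={a@B5, b@B1, c@B2, f@B0}  OUT={a@B5, b@B1, c@B2, f@B4}
  B5:  IN={a@B5, b@B1, c@B2, f@B4}  OUT={a@B5, b@B1, c@B2, f@B5}
  B6:  IN={a@B5, b@B1, c@B2, f@B5}  OUT={a@B5, b@B1, c@B2, d@B6, f@B5}

Merge at B0 (entry node, so the boundary value {} is joined with the incoming edge(s)): IN[B0] = {} ⊔ OUT[B2] ⊔ OUT[B5] = {a@B5, b@B1, c@B2, f@B0, f@B5}

Answer: {a@B5, b@B1, c@B2, f@B0, f@B5}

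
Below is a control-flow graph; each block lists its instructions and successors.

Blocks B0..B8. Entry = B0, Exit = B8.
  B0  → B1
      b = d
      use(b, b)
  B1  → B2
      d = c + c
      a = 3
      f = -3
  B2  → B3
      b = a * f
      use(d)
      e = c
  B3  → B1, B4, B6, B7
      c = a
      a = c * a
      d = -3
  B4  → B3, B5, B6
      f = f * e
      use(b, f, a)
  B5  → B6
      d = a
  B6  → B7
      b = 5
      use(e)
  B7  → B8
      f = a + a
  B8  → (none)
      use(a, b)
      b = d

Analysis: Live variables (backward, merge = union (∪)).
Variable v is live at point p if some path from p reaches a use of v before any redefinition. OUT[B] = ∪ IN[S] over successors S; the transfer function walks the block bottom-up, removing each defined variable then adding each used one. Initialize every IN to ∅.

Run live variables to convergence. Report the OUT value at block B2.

Answer: {a, b, e, f}

Derivation:
Converged values:
  B0:   IN={c, d}   OUT={c}
  B1:   IN={c}   OUT={a, c, d, f}
  B2:   IN={a, c, d, f}   OUT={a, b, e, f}
  B3:   IN={a, b, e, f}   OUT={a, b, c, d, e, f}
  B4:   IN={a, b, d, e, f}   OUT={a, b, d, e, f}
  B5:   IN={a, e}   OUT={a, d, e}
  B6:   IN={a, d, e}   OUT={a, b, d}
  B7:   IN={a, b, d}   OUT={a, b, d}
  B8:   IN={a, b, d}   OUT={}

Merge at B2: OUT[B2] = IN[B3] = {a, b, e, f}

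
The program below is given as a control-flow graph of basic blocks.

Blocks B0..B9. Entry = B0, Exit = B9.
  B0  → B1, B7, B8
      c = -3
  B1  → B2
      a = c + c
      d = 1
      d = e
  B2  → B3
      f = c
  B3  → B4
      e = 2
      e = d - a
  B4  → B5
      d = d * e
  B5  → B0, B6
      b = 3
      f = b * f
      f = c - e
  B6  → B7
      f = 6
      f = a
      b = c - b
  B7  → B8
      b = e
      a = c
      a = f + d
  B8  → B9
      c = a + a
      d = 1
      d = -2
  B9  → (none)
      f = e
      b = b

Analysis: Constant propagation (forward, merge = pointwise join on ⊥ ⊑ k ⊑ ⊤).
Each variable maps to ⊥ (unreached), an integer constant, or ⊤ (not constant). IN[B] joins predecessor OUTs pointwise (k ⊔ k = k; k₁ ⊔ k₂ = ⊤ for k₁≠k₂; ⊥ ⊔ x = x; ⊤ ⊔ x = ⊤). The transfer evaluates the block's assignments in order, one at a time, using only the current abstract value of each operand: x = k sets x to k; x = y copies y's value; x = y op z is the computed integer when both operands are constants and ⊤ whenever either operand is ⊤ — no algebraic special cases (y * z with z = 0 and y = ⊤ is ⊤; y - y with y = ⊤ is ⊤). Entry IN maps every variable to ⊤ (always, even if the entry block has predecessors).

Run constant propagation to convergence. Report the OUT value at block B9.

Answer: {a: ⊤, b: ⊤, c: ⊤, d: -2, e: ⊤, f: ⊤}

Derivation:
Fixpoint table:
  B0: | IN=(all ⊤) | OUT={c:-3; rest ⊤}
  B1: | IN={c:-3; rest ⊤} | OUT={a:-6, c:-3; rest ⊤}
  B2: | IN={a:-6, c:-3; rest ⊤} | OUT={a:-6, c:-3, f:-3; rest ⊤}
  B3: | IN={a:-6, c:-3, f:-3; rest ⊤} | OUT={a:-6, c:-3, f:-3; rest ⊤}
  B4: | IN={a:-6, c:-3, f:-3; rest ⊤} | OUT={a:-6, c:-3, f:-3; rest ⊤}
  B5: | IN={a:-6, c:-3, f:-3; rest ⊤} | OUT={a:-6, b:3, c:-3; rest ⊤}
  B6: | IN={a:-6, b:3, c:-3; rest ⊤} | OUT={a:-6, b:-6, c:-3, f:-6; rest ⊤}
  B7: | IN={c:-3; rest ⊤} | OUT={c:-3; rest ⊤}
  B8: | IN={c:-3; rest ⊤} | OUT={d:-2; rest ⊤}
  B9: | IN={d:-2; rest ⊤} | OUT={d:-2; rest ⊤}

Merge at B9: IN[B9] = OUT[B8] = {a: ⊤, b: ⊤, c: ⊤, d: -2, e: ⊤, f: ⊤}
Applying B9's transfer function to that IN value gives OUT[B9] (row B9 above).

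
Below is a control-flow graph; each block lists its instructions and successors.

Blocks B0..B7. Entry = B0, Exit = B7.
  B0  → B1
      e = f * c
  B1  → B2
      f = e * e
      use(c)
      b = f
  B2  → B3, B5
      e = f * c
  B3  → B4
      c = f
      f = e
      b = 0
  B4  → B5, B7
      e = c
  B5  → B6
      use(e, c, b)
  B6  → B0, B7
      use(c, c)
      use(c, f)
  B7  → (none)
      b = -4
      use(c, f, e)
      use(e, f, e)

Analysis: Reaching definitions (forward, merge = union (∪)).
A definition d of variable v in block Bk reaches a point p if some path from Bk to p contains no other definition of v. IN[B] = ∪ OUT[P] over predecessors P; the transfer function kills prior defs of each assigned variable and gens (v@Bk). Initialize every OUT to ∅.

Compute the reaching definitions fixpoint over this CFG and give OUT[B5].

Fixpoint table:
  B0:  IN={b@B1, b@B3, c@B3, e@B2, e@B4, f@B1, f@B3}  OUT={b@B1, b@B3, c@B3, e@B0, f@B1, f@B3}
  B1:  IN={b@B1, b@B3, c@B3, e@B0, f@B1, f@B3}  OUT={b@B1, c@B3, e@B0, f@B1}
  B2:  IN={b@B1, c@B3, e@B0, f@B1}  OUT={b@B1, c@B3, e@B2, f@B1}
  B3:  IN={b@B1, c@B3, e@B2, f@B1}  OUT={b@B3, c@B3, e@B2, f@B3}
  B4:  IN={b@B3, c@B3, e@B2, f@B3}  OUT={b@B3, c@B3, e@B4, f@B3}
  B5:  IN={b@B1, b@B3, c@B3, e@B2, e@B4, f@B1, f@B3}  OUT={b@B1, b@B3, c@B3, e@B2, e@B4, f@B1, f@B3}
  B6:  IN={b@B1, b@B3, c@B3, e@B2, e@B4, f@B1, f@B3}  OUT={b@B1, b@B3, c@B3, e@B2, e@B4, f@B1, f@B3}
  B7:  IN={b@B1, b@B3, c@B3, e@B2, e@B4, f@B1, f@B3}  OUT={b@B7, c@B3, e@B2, e@B4, f@B1, f@B3}

Merge at B5: IN[B5] = OUT[B2] ⊔ OUT[B4] = {b@B1, b@B3, c@B3, e@B2, e@B4, f@B1, f@B3}
Applying B5's transfer function to that IN value gives OUT[B5] (row B5 above).

Answer: {b@B1, b@B3, c@B3, e@B2, e@B4, f@B1, f@B3}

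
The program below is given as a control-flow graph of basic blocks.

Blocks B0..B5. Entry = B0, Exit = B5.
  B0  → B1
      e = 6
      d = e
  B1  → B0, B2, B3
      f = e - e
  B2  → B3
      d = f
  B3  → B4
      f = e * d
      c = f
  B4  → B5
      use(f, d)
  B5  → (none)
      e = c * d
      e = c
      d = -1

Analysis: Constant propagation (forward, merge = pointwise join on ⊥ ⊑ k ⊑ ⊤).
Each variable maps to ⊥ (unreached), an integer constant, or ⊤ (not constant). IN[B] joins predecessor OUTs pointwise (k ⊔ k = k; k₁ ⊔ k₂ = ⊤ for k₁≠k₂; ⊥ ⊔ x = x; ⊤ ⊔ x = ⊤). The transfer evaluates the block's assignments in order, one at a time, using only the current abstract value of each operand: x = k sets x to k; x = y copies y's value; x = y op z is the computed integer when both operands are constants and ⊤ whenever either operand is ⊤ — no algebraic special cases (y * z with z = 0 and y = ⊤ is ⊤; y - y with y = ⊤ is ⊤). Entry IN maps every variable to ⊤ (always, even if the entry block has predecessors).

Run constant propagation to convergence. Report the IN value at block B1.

Answer: {a: ⊤, b: ⊤, c: ⊤, d: 6, e: 6, f: ⊤}

Working:
Per-block solution:
  B0: | IN=(all ⊤) | OUT={d:6, e:6; rest ⊤}
  B1: | IN={d:6, e:6; rest ⊤} | OUT={d:6, e:6, f:0; rest ⊤}
  B2: | IN={d:6, e:6, f:0; rest ⊤} | OUT={d:0, e:6, f:0; rest ⊤}
  B3: | IN={e:6, f:0; rest ⊤} | OUT={e:6; rest ⊤}
  B4: | IN={e:6; rest ⊤} | OUT={e:6; rest ⊤}
  B5: | IN={e:6; rest ⊤} | OUT={d:-1; rest ⊤}

Merge at B1: IN[B1] = OUT[B0] = {a: ⊤, b: ⊤, c: ⊤, d: 6, e: 6, f: ⊤}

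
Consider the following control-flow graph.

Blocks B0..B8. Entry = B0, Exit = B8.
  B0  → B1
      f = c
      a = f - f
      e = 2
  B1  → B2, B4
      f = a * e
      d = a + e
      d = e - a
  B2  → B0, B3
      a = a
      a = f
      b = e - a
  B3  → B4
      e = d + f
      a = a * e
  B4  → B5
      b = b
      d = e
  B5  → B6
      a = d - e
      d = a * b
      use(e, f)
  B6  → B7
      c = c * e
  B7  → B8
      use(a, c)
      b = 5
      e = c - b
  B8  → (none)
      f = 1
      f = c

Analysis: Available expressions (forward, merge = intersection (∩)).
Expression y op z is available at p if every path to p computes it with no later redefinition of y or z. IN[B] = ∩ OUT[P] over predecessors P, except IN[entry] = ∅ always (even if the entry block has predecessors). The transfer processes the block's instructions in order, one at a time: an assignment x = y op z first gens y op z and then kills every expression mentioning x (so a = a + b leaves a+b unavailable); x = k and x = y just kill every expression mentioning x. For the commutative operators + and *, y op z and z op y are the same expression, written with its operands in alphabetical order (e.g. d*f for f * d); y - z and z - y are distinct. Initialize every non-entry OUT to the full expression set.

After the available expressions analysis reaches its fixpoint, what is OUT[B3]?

Per-block solution:
  B0:   IN={}   OUT={f-f}
  B1:   IN={f-f}   OUT={a*e, a+e, e-a}
  B2:   IN={a*e, a+e, e-a}   OUT={e-a}
  B3:   IN={e-a}   OUT={d+f}
  B4:   IN={}   OUT={}
  B5:   IN={}   OUT={a*b}
  B6:   IN={a*b}   OUT={a*b}
  B7:   IN={a*b}   OUT={c-b}
  B8:   IN={c-b}   OUT={c-b}

Merge at B3: IN[B3] = OUT[B2] = {e-a}
Applying B3's transfer function to that IN value gives OUT[B3] (row B3 above).

Answer: {d+f}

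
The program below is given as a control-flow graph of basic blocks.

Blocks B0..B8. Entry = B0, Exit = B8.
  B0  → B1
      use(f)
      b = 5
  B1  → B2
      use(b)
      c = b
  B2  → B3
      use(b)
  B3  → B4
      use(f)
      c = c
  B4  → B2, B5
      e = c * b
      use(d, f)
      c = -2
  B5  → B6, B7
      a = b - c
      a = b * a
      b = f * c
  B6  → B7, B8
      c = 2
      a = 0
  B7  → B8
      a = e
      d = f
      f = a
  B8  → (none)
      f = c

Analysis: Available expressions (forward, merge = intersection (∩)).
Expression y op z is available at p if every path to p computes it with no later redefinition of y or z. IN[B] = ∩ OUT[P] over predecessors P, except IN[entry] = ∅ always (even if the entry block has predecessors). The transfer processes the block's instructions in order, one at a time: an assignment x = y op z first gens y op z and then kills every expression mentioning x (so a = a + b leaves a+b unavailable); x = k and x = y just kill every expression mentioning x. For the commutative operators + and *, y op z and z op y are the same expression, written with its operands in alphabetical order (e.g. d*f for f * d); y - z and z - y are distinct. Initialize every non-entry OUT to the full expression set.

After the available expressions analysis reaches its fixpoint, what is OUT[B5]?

Answer: {c*f}

Trace:
Per-block solution:
  B0: | IN={} | OUT={}
  B1: | IN={} | OUT={}
  B2: | IN={} | OUT={}
  B3: | IN={} | OUT={}
  B4: | IN={} | OUT={}
  B5: | IN={} | OUT={c*f}
  B6: | IN={c*f} | OUT={}
  B7: | IN={} | OUT={}
  B8: | IN={} | OUT={}

Merge at B5: IN[B5] = OUT[B4] = {}
Applying B5's transfer function to that IN value gives OUT[B5] (row B5 above).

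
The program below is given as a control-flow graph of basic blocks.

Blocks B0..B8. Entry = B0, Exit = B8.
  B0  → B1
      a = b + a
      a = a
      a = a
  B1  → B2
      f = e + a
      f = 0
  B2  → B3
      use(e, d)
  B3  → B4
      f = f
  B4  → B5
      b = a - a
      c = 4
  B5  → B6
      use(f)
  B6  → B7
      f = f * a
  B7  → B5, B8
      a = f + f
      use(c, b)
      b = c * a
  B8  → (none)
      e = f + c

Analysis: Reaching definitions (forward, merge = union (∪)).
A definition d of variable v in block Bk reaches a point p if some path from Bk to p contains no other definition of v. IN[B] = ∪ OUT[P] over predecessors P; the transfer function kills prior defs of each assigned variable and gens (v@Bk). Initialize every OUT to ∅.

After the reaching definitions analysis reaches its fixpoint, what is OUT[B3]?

Fixpoint table:
  B0: | IN={} | OUT={a@B0}
  B1: | IN={a@B0} | OUT={a@B0, f@B1}
  B2: | IN={a@B0, f@B1} | OUT={a@B0, f@B1}
  B3: | IN={a@B0, f@B1} | OUT={a@B0, f@B3}
  B4: | IN={a@B0, f@B3} | OUT={a@B0, b@B4, c@B4, f@B3}
  B5: | IN={a@B0, a@B7, b@B4, b@B7, c@B4, f@B3, f@B6} | OUT={a@B0, a@B7, b@B4, b@B7, c@B4, f@B3, f@B6}
  B6: | IN={a@B0, a@B7, b@B4, b@B7, c@B4, f@B3, f@B6} | OUT={a@B0, a@B7, b@B4, b@B7, c@B4, f@B6}
  B7: | IN={a@B0, a@B7, b@B4, b@B7, c@B4, f@B6} | OUT={a@B7, b@B7, c@B4, f@B6}
  B8: | IN={a@B7, b@B7, c@B4, f@B6} | OUT={a@B7, b@B7, c@B4, e@B8, f@B6}

Merge at B3: IN[B3] = OUT[B2] = {a@B0, f@B1}
Applying B3's transfer function to that IN value gives OUT[B3] (row B3 above).

Answer: {a@B0, f@B3}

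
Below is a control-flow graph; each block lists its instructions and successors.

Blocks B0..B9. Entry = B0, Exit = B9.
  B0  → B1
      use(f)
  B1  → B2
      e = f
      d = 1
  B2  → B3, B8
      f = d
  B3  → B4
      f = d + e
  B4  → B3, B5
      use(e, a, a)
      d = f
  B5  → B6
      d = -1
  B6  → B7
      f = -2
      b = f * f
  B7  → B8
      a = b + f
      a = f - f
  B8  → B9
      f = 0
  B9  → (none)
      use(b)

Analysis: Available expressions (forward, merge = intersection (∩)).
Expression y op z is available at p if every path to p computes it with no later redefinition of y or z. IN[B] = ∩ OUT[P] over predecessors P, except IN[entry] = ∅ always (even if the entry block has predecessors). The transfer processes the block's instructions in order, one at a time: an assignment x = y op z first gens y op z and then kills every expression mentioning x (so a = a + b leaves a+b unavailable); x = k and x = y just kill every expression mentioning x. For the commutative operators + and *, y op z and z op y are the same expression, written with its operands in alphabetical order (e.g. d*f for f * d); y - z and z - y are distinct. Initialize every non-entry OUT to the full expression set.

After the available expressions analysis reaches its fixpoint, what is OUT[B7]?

Per-block solution:
  B0: | IN={} | OUT={}
  B1: | IN={} | OUT={}
  B2: | IN={} | OUT={}
  B3: | IN={} | OUT={d+e}
  B4: | IN={d+e} | OUT={}
  B5: | IN={} | OUT={}
  B6: | IN={} | OUT={f*f}
  B7: | IN={f*f} | OUT={b+f, f*f, f-f}
  B8: | IN={} | OUT={}
  B9: | IN={} | OUT={}

Merge at B7: IN[B7] = OUT[B6] = {f*f}
Applying B7's transfer function to that IN value gives OUT[B7] (row B7 above).

Answer: {b+f, f*f, f-f}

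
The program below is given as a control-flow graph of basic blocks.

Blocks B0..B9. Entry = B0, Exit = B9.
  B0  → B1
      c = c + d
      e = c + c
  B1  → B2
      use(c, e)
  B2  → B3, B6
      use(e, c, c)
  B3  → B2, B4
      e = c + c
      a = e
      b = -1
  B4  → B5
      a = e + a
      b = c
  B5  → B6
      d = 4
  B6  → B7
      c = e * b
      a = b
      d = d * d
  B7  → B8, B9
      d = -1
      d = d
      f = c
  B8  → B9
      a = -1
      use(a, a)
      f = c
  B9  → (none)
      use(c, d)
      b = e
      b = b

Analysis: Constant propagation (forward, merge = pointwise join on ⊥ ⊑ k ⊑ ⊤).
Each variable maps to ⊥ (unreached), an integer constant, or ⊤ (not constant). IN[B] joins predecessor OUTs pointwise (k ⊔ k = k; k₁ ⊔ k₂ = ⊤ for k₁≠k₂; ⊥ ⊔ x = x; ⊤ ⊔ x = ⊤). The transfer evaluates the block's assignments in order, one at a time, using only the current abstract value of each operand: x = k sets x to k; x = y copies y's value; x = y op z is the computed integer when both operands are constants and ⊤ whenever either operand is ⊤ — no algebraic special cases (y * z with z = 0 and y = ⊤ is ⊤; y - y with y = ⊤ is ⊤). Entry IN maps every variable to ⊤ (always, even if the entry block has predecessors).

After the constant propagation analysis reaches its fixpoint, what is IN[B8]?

Answer: {a: ⊤, b: ⊤, c: ⊤, d: -1, e: ⊤, f: ⊤}

Trace:
Per-block solution:
  B0: | IN=(all ⊤) | OUT=(all ⊤)
  B1: | IN=(all ⊤) | OUT=(all ⊤)
  B2: | IN=(all ⊤) | OUT=(all ⊤)
  B3: | IN=(all ⊤) | OUT={b:-1; rest ⊤}
  B4: | IN={b:-1; rest ⊤} | OUT=(all ⊤)
  B5: | IN=(all ⊤) | OUT={d:4; rest ⊤}
  B6: | IN=(all ⊤) | OUT=(all ⊤)
  B7: | IN=(all ⊤) | OUT={d:-1; rest ⊤}
  B8: | IN={d:-1; rest ⊤} | OUT={a:-1, d:-1; rest ⊤}
  B9: | IN={d:-1; rest ⊤} | OUT={d:-1; rest ⊤}

Merge at B8: IN[B8] = OUT[B7] = {a: ⊤, b: ⊤, c: ⊤, d: -1, e: ⊤, f: ⊤}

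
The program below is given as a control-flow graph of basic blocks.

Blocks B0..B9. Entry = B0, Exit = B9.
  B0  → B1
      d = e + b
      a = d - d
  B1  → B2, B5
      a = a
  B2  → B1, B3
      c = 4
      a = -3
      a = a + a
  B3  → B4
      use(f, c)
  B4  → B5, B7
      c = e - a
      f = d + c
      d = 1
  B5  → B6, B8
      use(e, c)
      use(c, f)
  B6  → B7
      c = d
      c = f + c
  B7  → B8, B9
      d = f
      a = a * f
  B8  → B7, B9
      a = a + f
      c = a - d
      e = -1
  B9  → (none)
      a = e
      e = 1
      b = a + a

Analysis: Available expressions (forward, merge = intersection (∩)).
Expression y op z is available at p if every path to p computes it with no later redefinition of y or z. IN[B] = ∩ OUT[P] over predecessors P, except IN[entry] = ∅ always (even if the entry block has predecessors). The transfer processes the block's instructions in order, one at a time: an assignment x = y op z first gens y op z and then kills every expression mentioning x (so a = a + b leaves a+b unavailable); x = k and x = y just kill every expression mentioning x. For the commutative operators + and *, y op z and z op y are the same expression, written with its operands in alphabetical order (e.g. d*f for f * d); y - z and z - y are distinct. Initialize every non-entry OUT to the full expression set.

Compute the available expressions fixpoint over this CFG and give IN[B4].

Answer: {b+e, d-d}

Working:
Fixpoint table:
  B0:   IN={}   OUT={b+e, d-d}
  B1:   IN={b+e, d-d}   OUT={b+e, d-d}
  B2:   IN={b+e, d-d}   OUT={b+e, d-d}
  B3:   IN={b+e, d-d}   OUT={b+e, d-d}
  B4:   IN={b+e, d-d}   OUT={b+e, e-a}
  B5:   IN={b+e}   OUT={b+e}
  B6:   IN={b+e}   OUT={b+e}
  B7:   IN={}   OUT={}
  B8:   IN={}   OUT={a-d}
  B9:   IN={}   OUT={a+a}

Merge at B4: IN[B4] = OUT[B3] = {b+e, d-d}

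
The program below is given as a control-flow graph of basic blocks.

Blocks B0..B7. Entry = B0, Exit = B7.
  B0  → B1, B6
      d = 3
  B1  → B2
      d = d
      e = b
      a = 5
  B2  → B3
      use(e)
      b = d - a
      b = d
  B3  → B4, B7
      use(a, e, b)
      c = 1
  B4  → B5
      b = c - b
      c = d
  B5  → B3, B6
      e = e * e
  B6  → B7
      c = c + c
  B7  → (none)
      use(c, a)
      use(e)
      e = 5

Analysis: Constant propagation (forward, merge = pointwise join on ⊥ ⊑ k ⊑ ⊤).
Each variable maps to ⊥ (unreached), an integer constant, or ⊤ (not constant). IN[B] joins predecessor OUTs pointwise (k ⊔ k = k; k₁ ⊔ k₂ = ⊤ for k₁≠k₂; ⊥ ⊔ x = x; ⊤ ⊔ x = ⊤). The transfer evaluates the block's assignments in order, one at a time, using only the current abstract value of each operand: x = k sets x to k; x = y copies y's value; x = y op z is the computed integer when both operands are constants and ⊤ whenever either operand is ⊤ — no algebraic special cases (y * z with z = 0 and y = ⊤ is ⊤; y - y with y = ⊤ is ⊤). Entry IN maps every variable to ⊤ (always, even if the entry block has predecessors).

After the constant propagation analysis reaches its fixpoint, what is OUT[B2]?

Answer: {a: 5, b: 3, c: ⊤, d: 3, e: ⊤, f: ⊤}

Working:
Converged values:
  B0:   IN=(all ⊤)   OUT={d:3; rest ⊤}
  B1:   IN={d:3; rest ⊤}   OUT={a:5, d:3; rest ⊤}
  B2:   IN={a:5, d:3; rest ⊤}   OUT={a:5, b:3, d:3; rest ⊤}
  B3:   IN={a:5, d:3; rest ⊤}   OUT={a:5, c:1, d:3; rest ⊤}
  B4:   IN={a:5, c:1, d:3; rest ⊤}   OUT={a:5, c:3, d:3; rest ⊤}
  B5:   IN={a:5, c:3, d:3; rest ⊤}   OUT={a:5, c:3, d:3; rest ⊤}
  B6:   IN={d:3; rest ⊤}   OUT={d:3; rest ⊤}
  B7:   IN={d:3; rest ⊤}   OUT={d:3, e:5; rest ⊤}

Merge at B2: IN[B2] = OUT[B1] = {a: 5, b: ⊤, c: ⊤, d: 3, e: ⊤, f: ⊤}
Applying B2's transfer function to that IN value gives OUT[B2] (row B2 above).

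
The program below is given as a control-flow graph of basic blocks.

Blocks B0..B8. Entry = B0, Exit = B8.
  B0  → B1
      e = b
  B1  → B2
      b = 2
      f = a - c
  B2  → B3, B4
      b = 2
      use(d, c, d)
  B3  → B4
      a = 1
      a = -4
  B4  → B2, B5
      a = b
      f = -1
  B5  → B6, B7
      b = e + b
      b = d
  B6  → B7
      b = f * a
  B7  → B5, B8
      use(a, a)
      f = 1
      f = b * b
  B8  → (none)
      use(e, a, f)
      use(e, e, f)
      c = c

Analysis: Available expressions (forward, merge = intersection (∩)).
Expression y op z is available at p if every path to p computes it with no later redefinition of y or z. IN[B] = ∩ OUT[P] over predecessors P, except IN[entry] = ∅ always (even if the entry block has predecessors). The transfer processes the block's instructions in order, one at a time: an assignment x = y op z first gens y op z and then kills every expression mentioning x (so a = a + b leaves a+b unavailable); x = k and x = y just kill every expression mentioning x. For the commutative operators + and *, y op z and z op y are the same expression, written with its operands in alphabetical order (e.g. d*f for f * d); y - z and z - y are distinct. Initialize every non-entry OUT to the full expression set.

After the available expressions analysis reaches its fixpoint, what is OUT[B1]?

Answer: {a-c}

Working:
Fixpoint table:
  B0:   IN={}   OUT={}
  B1:   IN={}   OUT={a-c}
  B2:   IN={}   OUT={}
  B3:   IN={}   OUT={}
  B4:   IN={}   OUT={}
  B5:   IN={}   OUT={}
  B6:   IN={}   OUT={a*f}
  B7:   IN={}   OUT={b*b}
  B8:   IN={b*b}   OUT={b*b}

Merge at B1: IN[B1] = OUT[B0] = {}
Applying B1's transfer function to that IN value gives OUT[B1] (row B1 above).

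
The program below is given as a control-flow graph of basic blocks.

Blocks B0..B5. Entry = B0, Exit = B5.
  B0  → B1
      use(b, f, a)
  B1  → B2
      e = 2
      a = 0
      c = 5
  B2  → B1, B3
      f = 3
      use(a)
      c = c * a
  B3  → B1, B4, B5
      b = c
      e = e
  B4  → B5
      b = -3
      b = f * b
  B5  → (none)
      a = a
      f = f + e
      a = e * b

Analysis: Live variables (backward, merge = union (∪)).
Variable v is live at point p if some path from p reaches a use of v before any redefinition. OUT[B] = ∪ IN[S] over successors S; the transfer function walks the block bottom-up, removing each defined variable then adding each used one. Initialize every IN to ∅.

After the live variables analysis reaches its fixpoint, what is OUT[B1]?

Answer: {a, c, e}

Working:
Fixpoint table:
  B0:  IN={a, b, f}  OUT={}
  B1:  IN={}  OUT={a, c, e}
  B2:  IN={a, c, e}  OUT={a, c, e, f}
  B3:  IN={a, c, e, f}  OUT={a, b, e, f}
  B4:  IN={a, e, f}  OUT={a, b, e, f}
  B5:  IN={a, b, e, f}  OUT={}

Merge at B1: OUT[B1] = IN[B2] = {a, c, e}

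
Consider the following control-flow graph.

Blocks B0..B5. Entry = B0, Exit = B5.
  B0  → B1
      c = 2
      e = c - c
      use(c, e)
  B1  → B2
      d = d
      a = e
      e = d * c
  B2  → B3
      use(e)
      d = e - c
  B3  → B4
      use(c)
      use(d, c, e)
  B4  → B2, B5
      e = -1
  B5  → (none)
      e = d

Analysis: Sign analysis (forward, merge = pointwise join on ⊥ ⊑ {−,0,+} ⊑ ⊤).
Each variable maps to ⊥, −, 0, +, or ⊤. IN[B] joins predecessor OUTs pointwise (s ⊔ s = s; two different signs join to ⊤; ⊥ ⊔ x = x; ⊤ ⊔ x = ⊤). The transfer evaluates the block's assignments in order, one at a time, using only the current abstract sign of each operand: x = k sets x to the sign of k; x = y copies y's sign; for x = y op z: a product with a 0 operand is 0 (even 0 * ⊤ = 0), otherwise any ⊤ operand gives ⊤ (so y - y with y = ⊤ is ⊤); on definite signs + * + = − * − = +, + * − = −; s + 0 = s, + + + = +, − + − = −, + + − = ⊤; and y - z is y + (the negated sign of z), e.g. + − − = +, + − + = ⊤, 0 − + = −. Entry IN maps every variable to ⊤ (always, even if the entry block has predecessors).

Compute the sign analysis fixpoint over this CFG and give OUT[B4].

Answer: {a: ⊤, b: ⊤, c: +, d: ⊤, e: -, f: ⊤}

Working:
Converged values:
  B0:   IN=(all ⊤)   OUT={c:+; rest ⊤}
  B1:   IN={c:+; rest ⊤}   OUT={c:+; rest ⊤}
  B2:   IN={c:+; rest ⊤}   OUT={c:+; rest ⊤}
  B3:   IN={c:+; rest ⊤}   OUT={c:+; rest ⊤}
  B4:   IN={c:+; rest ⊤}   OUT={c:+, e:-; rest ⊤}
  B5:   IN={c:+, e:-; rest ⊤}   OUT={c:+; rest ⊤}

Merge at B4: IN[B4] = OUT[B3] = {a: ⊤, b: ⊤, c: +, d: ⊤, e: ⊤, f: ⊤}
Applying B4's transfer function to that IN value gives OUT[B4] (row B4 above).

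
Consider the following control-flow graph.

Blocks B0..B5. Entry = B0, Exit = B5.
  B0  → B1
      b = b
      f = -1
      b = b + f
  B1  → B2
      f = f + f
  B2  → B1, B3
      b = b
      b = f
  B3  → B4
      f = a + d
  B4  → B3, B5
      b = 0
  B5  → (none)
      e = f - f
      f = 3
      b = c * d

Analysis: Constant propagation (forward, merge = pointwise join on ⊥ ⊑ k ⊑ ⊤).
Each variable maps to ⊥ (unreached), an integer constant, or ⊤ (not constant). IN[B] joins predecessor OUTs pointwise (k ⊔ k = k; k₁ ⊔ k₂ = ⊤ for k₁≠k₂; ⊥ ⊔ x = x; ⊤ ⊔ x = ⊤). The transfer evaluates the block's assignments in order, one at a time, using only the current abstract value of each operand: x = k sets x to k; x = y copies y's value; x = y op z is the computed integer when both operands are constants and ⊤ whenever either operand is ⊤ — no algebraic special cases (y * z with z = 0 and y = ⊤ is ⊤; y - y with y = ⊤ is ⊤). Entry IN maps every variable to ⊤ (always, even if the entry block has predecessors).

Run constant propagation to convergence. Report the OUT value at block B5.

Converged values:
  B0:   IN=(all ⊤)   OUT={f:-1; rest ⊤}
  B1:   IN=(all ⊤)   OUT=(all ⊤)
  B2:   IN=(all ⊤)   OUT=(all ⊤)
  B3:   IN=(all ⊤)   OUT=(all ⊤)
  B4:   IN=(all ⊤)   OUT={b:0; rest ⊤}
  B5:   IN={b:0; rest ⊤}   OUT={f:3; rest ⊤}

Merge at B5: IN[B5] = OUT[B4] = {a: ⊤, b: 0, c: ⊤, d: ⊤, e: ⊤, f: ⊤}
Applying B5's transfer function to that IN value gives OUT[B5] (row B5 above).

Answer: {a: ⊤, b: ⊤, c: ⊤, d: ⊤, e: ⊤, f: 3}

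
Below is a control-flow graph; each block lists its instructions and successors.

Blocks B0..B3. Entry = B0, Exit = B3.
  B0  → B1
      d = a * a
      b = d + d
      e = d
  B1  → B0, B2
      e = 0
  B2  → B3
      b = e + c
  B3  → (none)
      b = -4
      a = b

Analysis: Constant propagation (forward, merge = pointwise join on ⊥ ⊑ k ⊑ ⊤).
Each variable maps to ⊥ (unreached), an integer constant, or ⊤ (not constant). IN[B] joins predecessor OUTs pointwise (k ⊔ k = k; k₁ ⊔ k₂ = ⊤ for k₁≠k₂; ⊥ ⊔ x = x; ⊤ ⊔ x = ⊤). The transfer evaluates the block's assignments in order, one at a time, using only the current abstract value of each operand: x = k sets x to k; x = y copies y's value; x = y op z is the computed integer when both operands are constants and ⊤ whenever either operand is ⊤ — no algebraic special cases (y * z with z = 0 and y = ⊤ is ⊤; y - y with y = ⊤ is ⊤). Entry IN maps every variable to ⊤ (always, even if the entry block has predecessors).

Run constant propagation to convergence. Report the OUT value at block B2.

Answer: {a: ⊤, b: ⊤, c: ⊤, d: ⊤, e: 0, f: ⊤}

Working:
Per-block solution:
  B0: | IN=(all ⊤) | OUT=(all ⊤)
  B1: | IN=(all ⊤) | OUT={e:0; rest ⊤}
  B2: | IN={e:0; rest ⊤} | OUT={e:0; rest ⊤}
  B3: | IN={e:0; rest ⊤} | OUT={a:-4, b:-4, e:0; rest ⊤}

Merge at B2: IN[B2] = OUT[B1] = {a: ⊤, b: ⊤, c: ⊤, d: ⊤, e: 0, f: ⊤}
Applying B2's transfer function to that IN value gives OUT[B2] (row B2 above).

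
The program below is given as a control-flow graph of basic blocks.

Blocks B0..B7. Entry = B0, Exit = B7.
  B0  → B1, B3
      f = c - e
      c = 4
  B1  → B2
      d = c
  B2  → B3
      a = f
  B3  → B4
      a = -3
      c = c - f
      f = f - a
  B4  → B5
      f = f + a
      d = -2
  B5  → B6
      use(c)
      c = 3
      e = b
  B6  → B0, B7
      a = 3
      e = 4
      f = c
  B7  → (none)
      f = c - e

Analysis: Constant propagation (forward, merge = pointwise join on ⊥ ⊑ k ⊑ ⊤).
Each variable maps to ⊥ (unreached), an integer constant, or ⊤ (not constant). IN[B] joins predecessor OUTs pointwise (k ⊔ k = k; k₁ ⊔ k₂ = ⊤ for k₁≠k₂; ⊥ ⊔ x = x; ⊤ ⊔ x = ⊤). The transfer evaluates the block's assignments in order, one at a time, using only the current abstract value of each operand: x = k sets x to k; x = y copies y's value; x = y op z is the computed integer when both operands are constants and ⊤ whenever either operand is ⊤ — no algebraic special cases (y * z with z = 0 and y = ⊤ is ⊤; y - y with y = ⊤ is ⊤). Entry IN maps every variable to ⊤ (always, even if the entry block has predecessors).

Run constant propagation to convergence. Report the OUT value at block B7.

Fixpoint table:
  B0: | IN=(all ⊤) | OUT={c:4; rest ⊤}
  B1: | IN={c:4; rest ⊤} | OUT={c:4, d:4; rest ⊤}
  B2: | IN={c:4, d:4; rest ⊤} | OUT={c:4, d:4; rest ⊤}
  B3: | IN={c:4; rest ⊤} | OUT={a:-3; rest ⊤}
  B4: | IN={a:-3; rest ⊤} | OUT={a:-3, d:-2; rest ⊤}
  B5: | IN={a:-3, d:-2; rest ⊤} | OUT={a:-3, c:3, d:-2; rest ⊤}
  B6: | IN={a:-3, c:3, d:-2; rest ⊤} | OUT={a:3, c:3, d:-2, e:4, f:3; rest ⊤}
  B7: | IN={a:3, c:3, d:-2, e:4, f:3; rest ⊤} | OUT={a:3, c:3, d:-2, e:4, f:-1; rest ⊤}

Merge at B7: IN[B7] = OUT[B6] = {a: 3, b: ⊤, c: 3, d: -2, e: 4, f: 3}
Applying B7's transfer function to that IN value gives OUT[B7] (row B7 above).

Answer: {a: 3, b: ⊤, c: 3, d: -2, e: 4, f: -1}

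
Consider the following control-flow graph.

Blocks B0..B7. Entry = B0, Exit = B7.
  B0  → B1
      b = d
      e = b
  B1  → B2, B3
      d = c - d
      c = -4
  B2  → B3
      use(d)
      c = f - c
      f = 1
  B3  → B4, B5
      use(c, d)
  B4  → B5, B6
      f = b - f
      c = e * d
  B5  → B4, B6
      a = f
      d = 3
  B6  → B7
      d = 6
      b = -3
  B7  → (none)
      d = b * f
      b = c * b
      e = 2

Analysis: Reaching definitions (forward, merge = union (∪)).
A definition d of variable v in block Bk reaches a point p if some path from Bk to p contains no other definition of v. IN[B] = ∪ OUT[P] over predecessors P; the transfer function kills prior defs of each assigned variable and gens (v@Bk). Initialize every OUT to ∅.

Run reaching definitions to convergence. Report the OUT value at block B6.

Fixpoint table:
  B0:  IN={}  OUT={b@B0, e@B0}
  B1:  IN={b@B0, e@B0}  OUT={b@B0, c@B1, d@B1, e@B0}
  B2:  IN={b@B0, c@B1, d@B1, e@B0}  OUT={b@B0, c@B2, d@B1, e@B0, f@B2}
  B3:  IN={b@B0, c@B1, c@B2, d@B1, e@B0, f@B2}  OUT={b@B0, c@B1, c@B2, d@B1, e@B0, f@B2}
  B4:  IN={a@B5, b@B0, c@B1, c@B2, c@B4, d@B1, d@B5, e@B0, f@B2, f@B4}  OUT={a@B5, b@B0, c@B4, d@B1, d@B5, e@B0, f@B4}
  B5:  IN={a@B5, b@B0, c@B1, c@B2, c@B4, d@B1, d@B5, e@B0, f@B2, f@B4}  OUT={a@B5, b@B0, c@B1, c@B2, c@B4, d@B5, e@B0, f@B2, f@B4}
  B6:  IN={a@B5, b@B0, c@B1, c@B2, c@B4, d@B1, d@B5, e@B0, f@B2, f@B4}  OUT={a@B5, b@B6, c@B1, c@B2, c@B4, d@B6, e@B0, f@B2, f@B4}
  B7:  IN={a@B5, b@B6, c@B1, c@B2, c@B4, d@B6, e@B0, f@B2, f@B4}  OUT={a@B5, b@B7, c@B1, c@B2, c@B4, d@B7, e@B7, f@B2, f@B4}

Merge at B6: IN[B6] = OUT[B4] ⊔ OUT[B5] = {a@B5, b@B0, c@B1, c@B2, c@B4, d@B1, d@B5, e@B0, f@B2, f@B4}
Applying B6's transfer function to that IN value gives OUT[B6] (row B6 above).

Answer: {a@B5, b@B6, c@B1, c@B2, c@B4, d@B6, e@B0, f@B2, f@B4}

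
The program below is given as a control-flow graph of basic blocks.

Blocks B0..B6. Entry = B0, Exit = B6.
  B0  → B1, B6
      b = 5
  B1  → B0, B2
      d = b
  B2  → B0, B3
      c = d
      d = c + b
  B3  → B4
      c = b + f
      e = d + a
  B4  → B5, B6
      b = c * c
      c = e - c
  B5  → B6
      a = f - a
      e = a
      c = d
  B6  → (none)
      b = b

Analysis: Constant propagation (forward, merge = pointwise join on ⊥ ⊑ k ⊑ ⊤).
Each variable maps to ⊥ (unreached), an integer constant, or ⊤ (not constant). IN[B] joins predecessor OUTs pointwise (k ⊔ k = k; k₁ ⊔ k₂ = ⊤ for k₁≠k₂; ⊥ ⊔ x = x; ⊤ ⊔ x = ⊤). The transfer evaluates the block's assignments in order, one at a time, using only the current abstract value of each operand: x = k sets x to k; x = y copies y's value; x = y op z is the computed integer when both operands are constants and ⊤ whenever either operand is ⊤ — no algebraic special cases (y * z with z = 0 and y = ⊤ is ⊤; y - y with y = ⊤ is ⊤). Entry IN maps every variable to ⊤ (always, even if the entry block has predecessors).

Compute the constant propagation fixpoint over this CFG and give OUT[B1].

Answer: {a: ⊤, b: 5, c: ⊤, d: 5, e: ⊤, f: ⊤}

Working:
Converged values:
  B0:   IN=(all ⊤)   OUT={b:5; rest ⊤}
  B1:   IN={b:5; rest ⊤}   OUT={b:5, d:5; rest ⊤}
  B2:   IN={b:5, d:5; rest ⊤}   OUT={b:5, c:5, d:10; rest ⊤}
  B3:   IN={b:5, c:5, d:10; rest ⊤}   OUT={b:5, d:10; rest ⊤}
  B4:   IN={b:5, d:10; rest ⊤}   OUT={d:10; rest ⊤}
  B5:   IN={d:10; rest ⊤}   OUT={c:10, d:10; rest ⊤}
  B6:   IN=(all ⊤)   OUT=(all ⊤)

Merge at B1: IN[B1] = OUT[B0] = {a: ⊤, b: 5, c: ⊤, d: ⊤, e: ⊤, f: ⊤}
Applying B1's transfer function to that IN value gives OUT[B1] (row B1 above).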